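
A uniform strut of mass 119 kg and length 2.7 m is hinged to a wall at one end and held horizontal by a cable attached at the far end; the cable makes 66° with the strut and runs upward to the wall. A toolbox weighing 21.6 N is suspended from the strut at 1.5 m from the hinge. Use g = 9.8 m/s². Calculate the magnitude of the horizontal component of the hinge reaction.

Take torques about the hinge: T sin 66° · 2.7 = 119×9.8×1.35 + 21.6×1.5 = 1606.8 N·m.
So T = 1606.8 / (0.9135 × 2.7) = 651.42 N.
ΣF_x = 0: H_x = T cos 66° = 264.96 N.

H_x ≈ 265 N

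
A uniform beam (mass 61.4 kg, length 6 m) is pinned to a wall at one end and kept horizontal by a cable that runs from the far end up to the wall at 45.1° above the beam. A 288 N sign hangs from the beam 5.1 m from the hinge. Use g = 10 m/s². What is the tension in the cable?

T ≈ 779 N

Take torques about the hinge: T sin 45.1° · 6 = 61.4×10×3 + 288×5.1 = 3310.8 N·m.
So T = 3310.8 / (0.7083 × 6) = 779 N.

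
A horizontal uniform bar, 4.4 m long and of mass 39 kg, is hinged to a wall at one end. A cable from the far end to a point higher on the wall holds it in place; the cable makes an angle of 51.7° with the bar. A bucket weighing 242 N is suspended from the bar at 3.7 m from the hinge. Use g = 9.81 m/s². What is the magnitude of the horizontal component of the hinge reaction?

Take torques about the hinge: T sin 51.7° · 4.4 = 39×9.81×2.2 + 242×3.7 = 1737.1 N·m.
So T = 1737.1 / (0.7848 × 4.4) = 503.07 N.
ΣF_x = 0: H_x = T cos 51.7° = 311.79 N.

H_x ≈ 312 N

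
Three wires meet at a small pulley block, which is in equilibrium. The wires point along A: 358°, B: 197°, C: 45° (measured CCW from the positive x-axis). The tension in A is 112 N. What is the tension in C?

Resolve: ΣF_x = 112 cos 358° + T_B cos 197° + T_C cos 45° = 0.
        ΣF_y = 112 sin 358° + T_B sin 197° + T_C sin 45° = 0.
The known terms sum to (111.9, -3.909) N, so -0.9563 T_B + 0.7071 T_C = -111.9 and -0.2924 T_B + 0.7071 T_C = 3.909.
Solving simultaneously: T_B = 174.5 N, T_C = 77.67 N.

T_C ≈ 77.7 N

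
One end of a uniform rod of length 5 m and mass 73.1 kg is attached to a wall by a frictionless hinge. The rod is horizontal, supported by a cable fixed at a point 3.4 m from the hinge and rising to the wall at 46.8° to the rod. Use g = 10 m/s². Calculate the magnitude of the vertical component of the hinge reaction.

|H_y| ≈ 194 N

Take torques about the hinge: T sin 46.8° · 3.4 = 73.1×10×2.5 = 1827.5 N·m.
So T = 1827.5 / (0.7290 × 3.4) = 737.34 N.
ΣF_y = 0: H_y = (73.1×10) − T sin 46.8° = 731 − 537.5 = 193.5 N.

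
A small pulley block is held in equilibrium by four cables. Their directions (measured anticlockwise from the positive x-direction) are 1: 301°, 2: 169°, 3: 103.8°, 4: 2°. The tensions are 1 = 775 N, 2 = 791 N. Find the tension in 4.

T_4 ≈ 499 N

Resolve: ΣF_x = 775 cos 301° + 791 cos 169° + T_3 cos 103.8° + T_4 cos 2° = 0.
        ΣF_y = 775 sin 301° + 791 sin 169° + T_3 sin 103.8° + T_4 sin 2° = 0.
The known terms sum to (-377.3, -513.4) N, so -0.2385 T_3 + 0.9994 T_4 = 377.3 and 0.9711 T_3 + 0.0349 T_4 = 513.4.
Solving simultaneously: T_3 = 510.7 N, T_4 = 499.4 N.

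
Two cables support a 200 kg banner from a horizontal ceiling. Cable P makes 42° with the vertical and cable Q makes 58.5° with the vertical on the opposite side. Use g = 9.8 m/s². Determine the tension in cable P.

Angles from the horizontal: cable P is 90° − 42° = 48°, cable Q is 90° − 58.5° = 31.5°.
Weight W = 200 × 9.8 = 1960 N acts straight down.
Horizontal: T_P cos 48° = T_Q cos 31.5°  →  T_Q = 0.7848 T_P.
Vertical: T_P sin 48° + T_Q sin 31.5° = 1960.
Substituting the horizontal relation into the vertical equation gives 1.153 T_P = 1960, so T_P = 1700 N.

T_P ≈ 1700 N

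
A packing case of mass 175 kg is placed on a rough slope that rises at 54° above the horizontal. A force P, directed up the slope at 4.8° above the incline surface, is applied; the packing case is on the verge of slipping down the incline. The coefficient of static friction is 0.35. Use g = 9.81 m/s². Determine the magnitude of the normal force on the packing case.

N ≈ 919 N

On the verge of sliding down the incline, friction equals μN and acts up the slope.
Perpendicular: N + P sin 4.8° = W cos 54° = 1009 N.
Along incline: P cos 4.8° + μN = W sin 54° with W sin 54° = 1389 N.
Solving the pair for P and N: P = 1071 N, N = 919.5 N (and f = μN = 321.8 N).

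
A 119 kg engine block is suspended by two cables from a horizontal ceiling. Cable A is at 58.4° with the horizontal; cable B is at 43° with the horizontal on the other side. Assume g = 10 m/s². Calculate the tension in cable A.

T_A ≈ 888 N

Weight W = 119 × 10 = 1190 N acts straight down.
Horizontal: T_A cos 58.4° = T_B cos 43°  →  T_B = 0.7165 T_A.
Vertical: T_A sin 58.4° + T_B sin 43° = 1190.
Substituting the horizontal relation into the vertical equation gives 1.34 T_A = 1190, so T_A = 887.8 N.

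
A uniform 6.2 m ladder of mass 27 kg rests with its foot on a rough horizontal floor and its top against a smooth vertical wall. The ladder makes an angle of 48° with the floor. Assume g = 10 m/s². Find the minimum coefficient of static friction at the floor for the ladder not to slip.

ΣF_y = 0: N_floor = 27×10 = 270 N.
Torques about the foot: N_wall · 6.2 sin 48° = 27×10×3.1 cos 48° → N_wall = 121.55 N.
ΣF_x = 0: f_floor = N_wall = 121.55 N.
μ_min = f_floor / N_floor = 121.55 / 270 = 0.4502.

μ_min ≈ 0.450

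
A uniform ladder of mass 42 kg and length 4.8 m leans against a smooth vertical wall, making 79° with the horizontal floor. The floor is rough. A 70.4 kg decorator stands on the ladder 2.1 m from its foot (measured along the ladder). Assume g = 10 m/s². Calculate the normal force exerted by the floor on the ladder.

ΣF_y = 0: N_floor = 42×10 + 70.4×10 = 1124 N.

N_floor ≈ 1120 N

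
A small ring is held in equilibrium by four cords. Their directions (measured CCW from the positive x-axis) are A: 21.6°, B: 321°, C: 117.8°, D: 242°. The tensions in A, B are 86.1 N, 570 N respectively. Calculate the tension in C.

T_C ≈ 744 N

Resolve: ΣF_x = 86.1 cos 21.6° + 570 cos 321° + T_C cos 117.8° + T_D cos 242° = 0.
        ΣF_y = 86.1 sin 21.6° + 570 sin 321° + T_C sin 117.8° + T_D sin 242° = 0.
The known terms sum to (523, -327) N, so -0.4664 T_C − 0.4695 T_D = -523 and 0.8846 T_C − 0.8829 T_D = 327.
Solving simultaneously: T_C = 744 N, T_D = 375 N.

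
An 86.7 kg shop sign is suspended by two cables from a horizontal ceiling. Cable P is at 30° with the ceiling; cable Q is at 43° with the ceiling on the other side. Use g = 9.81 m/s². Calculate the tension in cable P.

T_P ≈ 650 N

Weight W = 86.7 × 9.81 = 850.5 N acts straight down.
Horizontal: T_P cos 30° = T_Q cos 43°  →  T_Q = 1.184 T_P.
Vertical: T_P sin 30° + T_Q sin 43° = 850.5.
Substituting the horizontal relation into the vertical equation gives 1.308 T_P = 850.5, so T_P = 650.5 N.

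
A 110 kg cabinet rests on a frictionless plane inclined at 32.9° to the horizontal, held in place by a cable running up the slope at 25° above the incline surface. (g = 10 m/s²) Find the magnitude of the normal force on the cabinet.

N ≈ 645 N

Take axes along and perpendicular to the incline. Weight components: W sin 32.9° = 597.5 N down-slope, W cos 32.9° = 923.6 N into the surface.
Along incline: T cos 25° = W sin 32.9° → T = 659.3 N.
Perpendicular: N = W cos 32.9° − T sin 25° = 645 N.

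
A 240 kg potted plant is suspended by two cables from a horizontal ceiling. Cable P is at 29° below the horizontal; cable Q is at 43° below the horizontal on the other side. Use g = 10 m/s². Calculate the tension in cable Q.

Weight W = 240 × 10 = 2400 N acts straight down.
Horizontal: T_P cos 29° = T_Q cos 43°  →  T_P = 0.8362 T_Q.
Vertical: T_P sin 29° + T_Q sin 43° = 2400.
Substituting the horizontal relation into the vertical equation gives 1.087 T_Q = 2400, so T_Q = 2207 N.

T_Q ≈ 2210 N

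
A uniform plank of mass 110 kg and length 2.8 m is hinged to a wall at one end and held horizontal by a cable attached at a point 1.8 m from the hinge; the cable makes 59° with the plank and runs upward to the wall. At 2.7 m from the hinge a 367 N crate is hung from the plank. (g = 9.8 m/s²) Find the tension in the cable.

T ≈ 1620 N

Take torques about the hinge: T sin 59° · 1.8 = 110×9.8×1.4 + 367×2.7 = 2500.1 N·m.
So T = 2500.1 / (0.8572 × 1.8) = 1620.4 N.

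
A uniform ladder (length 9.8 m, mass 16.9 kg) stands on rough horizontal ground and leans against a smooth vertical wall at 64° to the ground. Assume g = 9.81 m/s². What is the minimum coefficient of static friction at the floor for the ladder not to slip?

ΣF_y = 0: N_floor = 16.9×9.81 = 165.79 N.
Torques about the foot: N_wall · 9.8 sin 64° = 16.9×9.81×4.9 cos 64° → N_wall = 40.43 N.
ΣF_x = 0: f_floor = N_wall = 40.43 N.
μ_min = f_floor / N_floor = 40.43 / 165.79 = 0.2439.

μ_min ≈ 0.244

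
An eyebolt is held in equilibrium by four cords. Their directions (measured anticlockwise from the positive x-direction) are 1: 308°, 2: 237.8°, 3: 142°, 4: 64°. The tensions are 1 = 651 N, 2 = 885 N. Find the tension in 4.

Resolve: ΣF_x = 651 cos 308° + 885 cos 237.8° + T_3 cos 142° + T_4 cos 64° = 0.
        ΣF_y = 651 sin 308° + 885 sin 237.8° + T_3 sin 142° + T_4 sin 64° = 0.
The known terms sum to (-70.8, -1262) N, so -0.7880 T_3 + 0.4384 T_4 = 70.8 and 0.6157 T_3 + 0.8988 T_4 = 1262.
Solving simultaneously: T_3 = 500.5 N, T_4 = 1061 N.

T_4 ≈ 1060 N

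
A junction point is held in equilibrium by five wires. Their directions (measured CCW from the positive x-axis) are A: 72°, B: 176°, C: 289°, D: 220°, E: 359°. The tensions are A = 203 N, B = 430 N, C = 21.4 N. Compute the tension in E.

T_E ≈ 589 N

Resolve: ΣF_x = 203 cos 72° + 430 cos 176° + 21.4 cos 289° + T_D cos 220° + T_E cos 359° = 0.
        ΣF_y = 203 sin 72° + 430 sin 176° + 21.4 sin 289° + T_D sin 220° + T_E sin 359° = 0.
The known terms sum to (-359.3, 202.8) N, so -0.7660 T_D + 0.9998 T_E = 359.3 and -0.6428 T_D − 0.0175 T_E = -202.8.
Solving simultaneously: T_D = 299.6 N, T_E = 588.8 N.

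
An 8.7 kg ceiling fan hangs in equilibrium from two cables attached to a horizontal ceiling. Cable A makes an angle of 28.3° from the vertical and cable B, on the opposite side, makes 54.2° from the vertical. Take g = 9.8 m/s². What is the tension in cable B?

Angles from the horizontal: cable A is 90° − 28.3° = 61.7°, cable B is 90° − 54.2° = 35.8°.
Weight W = 8.7 × 9.8 = 85.26 N acts straight down.
Horizontal: T_A cos 61.7° = T_B cos 35.8°  →  T_A = 1.711 T_B.
Vertical: T_A sin 61.7° + T_B sin 35.8° = 85.26.
Substituting the horizontal relation into the vertical equation gives 2.091 T_B = 85.26, so T_B = 40.77 N.

T_B ≈ 40.8 N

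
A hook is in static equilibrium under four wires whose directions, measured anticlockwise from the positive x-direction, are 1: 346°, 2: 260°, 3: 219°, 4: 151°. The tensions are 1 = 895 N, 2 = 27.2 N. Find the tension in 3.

T_3 ≈ 222 N

Resolve: ΣF_x = 895 cos 346° + 27.2 cos 260° + T_3 cos 219° + T_4 cos 151° = 0.
        ΣF_y = 895 sin 346° + 27.2 sin 260° + T_3 sin 219° + T_4 sin 151° = 0.
The known terms sum to (863.7, -243.3) N, so -0.7771 T_3 − 0.8746 T_4 = -863.7 and -0.6293 T_3 + 0.4848 T_4 = 243.3.
Solving simultaneously: T_3 = 222.1 N, T_4 = 790.2 N.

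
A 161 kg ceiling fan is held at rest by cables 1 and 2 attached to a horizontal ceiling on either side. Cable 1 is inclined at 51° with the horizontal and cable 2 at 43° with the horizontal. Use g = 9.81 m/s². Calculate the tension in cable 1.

T_1 ≈ 1160 N

Weight W = 161 × 9.81 = 1579 N acts straight down.
Horizontal: T_1 cos 51° = T_2 cos 43°  →  T_2 = 0.8605 T_1.
Vertical: T_1 sin 51° + T_2 sin 43° = 1579.
Substituting the horizontal relation into the vertical equation gives 1.364 T_1 = 1579, so T_1 = 1158 N.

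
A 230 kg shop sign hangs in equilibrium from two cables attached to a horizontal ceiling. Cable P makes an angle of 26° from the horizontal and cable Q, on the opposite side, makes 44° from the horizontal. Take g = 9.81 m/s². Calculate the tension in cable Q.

Weight W = 230 × 9.81 = 2256 N acts straight down.
Horizontal: T_P cos 26° = T_Q cos 44°  →  T_P = 0.8003 T_Q.
Vertical: T_P sin 26° + T_Q sin 44° = 2256.
Substituting the horizontal relation into the vertical equation gives 1.046 T_Q = 2256, so T_Q = 2158 N.

T_Q ≈ 2160 N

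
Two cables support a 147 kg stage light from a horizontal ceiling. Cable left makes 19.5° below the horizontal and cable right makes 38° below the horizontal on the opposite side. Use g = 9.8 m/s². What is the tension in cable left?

T_left ≈ 1350 N

Weight W = 147 × 9.8 = 1441 N acts straight down.
Horizontal: T_left cos 19.5° = T_right cos 38°  →  T_right = 1.196 T_left.
Vertical: T_left sin 19.5° + T_right sin 38° = 1441.
Substituting the horizontal relation into the vertical equation gives 1.07 T_left = 1441, so T_left = 1346 N.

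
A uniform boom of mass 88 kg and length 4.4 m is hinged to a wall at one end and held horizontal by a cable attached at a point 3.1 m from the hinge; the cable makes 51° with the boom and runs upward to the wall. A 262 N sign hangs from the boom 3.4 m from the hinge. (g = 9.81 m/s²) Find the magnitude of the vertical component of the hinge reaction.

|H_y| ≈ 225 N

Take torques about the hinge: T sin 51° · 3.1 = 88×9.81×2.2 + 262×3.4 = 2790 N·m.
So T = 2790 / (0.7771 × 3.1) = 1158.1 N.
ΣF_y = 0: H_y = (88×9.81 + 262) − T sin 51° = 1125.3 − 900.01 = 225.27 N.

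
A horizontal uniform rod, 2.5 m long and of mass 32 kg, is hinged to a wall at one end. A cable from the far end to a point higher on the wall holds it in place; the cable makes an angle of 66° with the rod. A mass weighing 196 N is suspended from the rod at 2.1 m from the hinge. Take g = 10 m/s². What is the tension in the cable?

Take torques about the hinge: T sin 66° · 2.5 = 32×10×1.25 + 196×2.1 = 811.6 N·m.
So T = 811.6 / (0.9135 × 2.5) = 355.36 N.

T ≈ 355 N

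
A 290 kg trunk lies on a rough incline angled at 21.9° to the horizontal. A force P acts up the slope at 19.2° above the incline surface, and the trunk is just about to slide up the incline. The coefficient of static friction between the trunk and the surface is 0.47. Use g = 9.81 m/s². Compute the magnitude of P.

P ≈ 2090 N

On the verge of sliding up the incline, friction equals μN and acts down the slope.
Perpendicular: N + P sin 19.2° = W cos 21.9° = 2640 N.
Along incline: P cos 19.2° = W sin 21.9° + μN  with W sin 21.9° = 1061 N.
Solving the pair for P and N: P = 2094 N, N = 1951 N (and f = μN = 916.9 N).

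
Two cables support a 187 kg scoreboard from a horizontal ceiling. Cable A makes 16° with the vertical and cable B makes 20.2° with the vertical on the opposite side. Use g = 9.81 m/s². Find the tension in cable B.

Angles from the horizontal: cable A is 90° − 16° = 74°, cable B is 90° − 20.2° = 69.8°.
Weight W = 187 × 9.81 = 1834 N acts straight down.
Horizontal: T_A cos 74° = T_B cos 69.8°  →  T_A = 1.253 T_B.
Vertical: T_A sin 74° + T_B sin 69.8° = 1834.
Substituting the horizontal relation into the vertical equation gives 2.143 T_B = 1834, so T_B = 856.2 N.

T_B ≈ 856 N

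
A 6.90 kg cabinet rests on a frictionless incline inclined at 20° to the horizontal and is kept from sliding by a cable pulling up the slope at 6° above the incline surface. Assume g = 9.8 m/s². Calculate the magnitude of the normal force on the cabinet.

Take axes along and perpendicular to the incline. Weight components: W sin 20° = 23.13 N down-slope, W cos 20° = 63.54 N into the surface.
Along incline: T cos 6° = W sin 20° → T = 23.25 N.
Perpendicular: N = W cos 20° − T sin 6° = 61.11 N.

N ≈ 61.1 N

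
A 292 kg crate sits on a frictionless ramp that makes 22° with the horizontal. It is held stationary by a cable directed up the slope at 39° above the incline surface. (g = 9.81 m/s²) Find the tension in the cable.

Take axes along and perpendicular to the incline. Weight components: W sin 22° = 1073 N down-slope, W cos 22° = 2656 N into the surface.
Along incline: T cos 39° = W sin 22° → T = 1381 N.
Perpendicular: N = W cos 22° − T sin 39° = 1787 N.

T ≈ 1380 N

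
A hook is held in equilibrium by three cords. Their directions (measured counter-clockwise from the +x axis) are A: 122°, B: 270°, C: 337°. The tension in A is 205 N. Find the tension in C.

Resolve: ΣF_x = 205 cos 122° + T_B cos 270° + T_C cos 337° = 0.
        ΣF_y = 205 sin 122° + T_B sin 270° + T_C sin 337° = 0.
The known terms sum to (-108.6, 173.8) N, so 0.0000 T_B + 0.9205 T_C = 108.6 and -1.0000 T_B − 0.3907 T_C = -173.8.
Solving simultaneously: T_B = 127.7 N, T_C = 118 N.

T_C ≈ 118 N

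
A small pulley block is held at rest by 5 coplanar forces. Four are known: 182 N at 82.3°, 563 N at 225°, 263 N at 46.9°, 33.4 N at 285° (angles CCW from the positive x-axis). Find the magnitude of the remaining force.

F ≈ 194 N

Sum the known components: ΣF_x = -185.4 N, ΣF_y = -57.97 N.
For equilibrium the remaining force must supply (−ΣF_x, −ΣF_y) = (185.4, 57.97) N.
Magnitude = √((185.4)² + (57.97)²) = 194.2 N; direction = atan2(57.97, 185.4) = 17.4°.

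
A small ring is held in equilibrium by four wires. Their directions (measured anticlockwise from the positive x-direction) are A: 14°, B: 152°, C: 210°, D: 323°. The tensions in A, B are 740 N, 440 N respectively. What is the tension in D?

Resolve: ΣF_x = 740 cos 14° + 440 cos 152° + T_C cos 210° + T_D cos 323° = 0.
        ΣF_y = 740 sin 14° + 440 sin 152° + T_C sin 210° + T_D sin 323° = 0.
The known terms sum to (329.5, 385.6) N, so -0.8660 T_C + 0.7986 T_D = -329.5 and -0.5000 T_C − 0.6018 T_D = -385.6.
Solving simultaneously: T_C = 550 N, T_D = 183.8 N.

T_D ≈ 184 N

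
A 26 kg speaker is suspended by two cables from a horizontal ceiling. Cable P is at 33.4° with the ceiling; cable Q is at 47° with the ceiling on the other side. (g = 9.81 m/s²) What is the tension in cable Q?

Weight W = 26 × 9.81 = 255.1 N acts straight down.
Horizontal: T_P cos 33.4° = T_Q cos 47°  →  T_P = 0.8169 T_Q.
Vertical: T_P sin 33.4° + T_Q sin 47° = 255.1.
Substituting the horizontal relation into the vertical equation gives 1.181 T_Q = 255.1, so T_Q = 216 N.

T_Q ≈ 216 N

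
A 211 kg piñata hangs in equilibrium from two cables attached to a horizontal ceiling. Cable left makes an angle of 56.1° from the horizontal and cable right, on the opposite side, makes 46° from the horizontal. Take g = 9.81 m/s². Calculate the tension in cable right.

T_right ≈ 1180 N

Weight W = 211 × 9.81 = 2070 N acts straight down.
Horizontal: T_left cos 56.1° = T_right cos 46°  →  T_left = 1.245 T_right.
Vertical: T_left sin 56.1° + T_right sin 46° = 2070.
Substituting the horizontal relation into the vertical equation gives 1.753 T_right = 2070, so T_right = 1181 N.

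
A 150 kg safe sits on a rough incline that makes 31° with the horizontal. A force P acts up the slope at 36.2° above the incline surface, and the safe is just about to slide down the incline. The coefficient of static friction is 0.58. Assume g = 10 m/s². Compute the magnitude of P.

On the verge of sliding down the incline, friction equals μN and acts up the slope.
Perpendicular: N + P sin 36.2° = W cos 31° = 1286 N.
Along incline: P cos 36.2° + μN = W sin 31° with W sin 31° = 772.6 N.
Solving the pair for P and N: P = 57.75 N, N = 1252 N (and f = μN = 726 N).

P ≈ 57.8 N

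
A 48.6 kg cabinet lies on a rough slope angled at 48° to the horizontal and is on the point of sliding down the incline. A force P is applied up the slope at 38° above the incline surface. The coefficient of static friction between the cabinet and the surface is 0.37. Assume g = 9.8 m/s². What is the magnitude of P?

P ≈ 421 N

On the verge of sliding down the incline, friction equals μN and acts up the slope.
Perpendicular: N + P sin 38° = W cos 48° = 318.7 N.
Along incline: P cos 38° + μN = W sin 48° with W sin 48° = 353.9 N.
Solving the pair for P and N: P = 421.3 N, N = 59.31 N (and f = μN = 21.94 N).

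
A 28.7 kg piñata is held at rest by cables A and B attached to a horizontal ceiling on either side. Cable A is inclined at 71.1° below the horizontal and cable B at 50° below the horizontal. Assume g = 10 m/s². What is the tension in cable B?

Weight W = 28.7 × 10 = 287 N acts straight down.
Horizontal: T_A cos 71.1° = T_B cos 50°  →  T_A = 1.984 T_B.
Vertical: T_A sin 71.1° + T_B sin 50° = 287.
Substituting the horizontal relation into the vertical equation gives 2.643 T_B = 287, so T_B = 108.6 N.

T_B ≈ 109 N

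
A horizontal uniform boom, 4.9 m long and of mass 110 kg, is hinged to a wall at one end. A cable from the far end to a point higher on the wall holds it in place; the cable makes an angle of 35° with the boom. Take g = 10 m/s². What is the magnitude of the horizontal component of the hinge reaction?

H_x ≈ 785 N

Take torques about the hinge: T sin 35° · 4.9 = 110×10×2.45 = 2695 N·m.
So T = 2695 / (0.5736 × 4.9) = 958.9 N.
ΣF_x = 0: H_x = T cos 35° = 785.48 N.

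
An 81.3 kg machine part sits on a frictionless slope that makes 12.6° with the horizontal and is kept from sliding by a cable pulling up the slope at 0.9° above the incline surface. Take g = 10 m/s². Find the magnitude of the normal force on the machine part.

N ≈ 791 N

Take axes along and perpendicular to the incline. Weight components: W sin 12.6° = 177.4 N down-slope, W cos 12.6° = 793.4 N into the surface.
Along incline: T cos 0.9° = W sin 12.6° → T = 177.4 N.
Perpendicular: N = W cos 12.6° − T sin 0.9° = 790.6 N.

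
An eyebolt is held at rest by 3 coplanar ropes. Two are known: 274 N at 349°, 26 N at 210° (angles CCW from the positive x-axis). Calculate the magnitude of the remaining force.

Sum the known components: ΣF_x = 246.4 N, ΣF_y = -65.28 N.
For equilibrium the remaining force must supply (−ΣF_x, −ΣF_y) = (-246.4, 65.28) N.
Magnitude = √((-246.4)² + (65.28)²) = 254.9 N; direction = atan2(65.28, -246.4) = 165.2°.

F ≈ 255 N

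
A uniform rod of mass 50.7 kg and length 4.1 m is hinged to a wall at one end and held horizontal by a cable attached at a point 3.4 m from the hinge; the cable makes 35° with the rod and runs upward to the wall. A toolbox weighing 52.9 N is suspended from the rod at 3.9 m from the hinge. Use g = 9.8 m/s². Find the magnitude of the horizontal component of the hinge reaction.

Take torques about the hinge: T sin 35° · 3.4 = 50.7×9.8×2.05 + 52.9×3.9 = 1224.9 N·m.
So T = 1224.9 / (0.5736 × 3.4) = 628.09 N.
ΣF_x = 0: H_x = T cos 35° = 514.5 N.

H_x ≈ 514 N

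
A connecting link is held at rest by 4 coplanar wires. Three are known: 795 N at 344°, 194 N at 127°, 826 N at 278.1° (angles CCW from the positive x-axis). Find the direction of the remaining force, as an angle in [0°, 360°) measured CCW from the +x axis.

θ ≈ 131°

Sum the known components: ΣF_x = 763.8 N, ΣF_y = -882 N.
For equilibrium the remaining force must supply (−ΣF_x, −ΣF_y) = (-763.8, 882) N.
Magnitude = √((-763.8)² + (882)²) = 1167 N; direction = atan2(882, -763.8) = 130.9°.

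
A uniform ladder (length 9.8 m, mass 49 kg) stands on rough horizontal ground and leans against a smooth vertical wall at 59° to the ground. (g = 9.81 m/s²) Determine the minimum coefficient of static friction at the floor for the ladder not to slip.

ΣF_y = 0: N_floor = 49×9.81 = 480.69 N.
Torques about the foot: N_wall · 9.8 sin 59° = 49×9.81×4.9 cos 59° → N_wall = 144.41 N.
ΣF_x = 0: f_floor = N_wall = 144.41 N.
μ_min = f_floor / N_floor = 144.41 / 480.69 = 0.3004.

μ_min ≈ 0.300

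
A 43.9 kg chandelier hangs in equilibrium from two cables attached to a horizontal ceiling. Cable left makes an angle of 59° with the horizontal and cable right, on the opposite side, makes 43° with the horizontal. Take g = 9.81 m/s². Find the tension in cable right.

Weight W = 43.9 × 9.81 = 430.7 N acts straight down.
Horizontal: T_left cos 59° = T_right cos 43°  →  T_left = 1.42 T_right.
Vertical: T_left sin 59° + T_right sin 43° = 430.7.
Substituting the horizontal relation into the vertical equation gives 1.899 T_right = 430.7, so T_right = 226.8 N.

T_right ≈ 227 N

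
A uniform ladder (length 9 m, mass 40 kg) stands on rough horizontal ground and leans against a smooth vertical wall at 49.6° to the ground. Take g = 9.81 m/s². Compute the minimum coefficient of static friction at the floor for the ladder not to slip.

μ_min ≈ 0.426

ΣF_y = 0: N_floor = 40×9.81 = 392.4 N.
Torques about the foot: N_wall · 9 sin 49.6° = 40×9.81×4.5 cos 49.6° → N_wall = 166.98 N.
ΣF_x = 0: f_floor = N_wall = 166.98 N.
μ_min = f_floor / N_floor = 166.98 / 392.4 = 0.4255.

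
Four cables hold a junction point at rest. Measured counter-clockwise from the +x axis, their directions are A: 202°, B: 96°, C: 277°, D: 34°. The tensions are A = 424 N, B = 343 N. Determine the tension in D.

Resolve: ΣF_x = 424 cos 202° + 343 cos 96° + T_C cos 277° + T_D cos 34° = 0.
        ΣF_y = 424 sin 202° + 343 sin 96° + T_C sin 277° + T_D sin 34° = 0.
The known terms sum to (-429, 182.3) N, so 0.1219 T_C + 0.8290 T_D = 429 and -0.9925 T_C + 0.5592 T_D = -182.3.
Solving simultaneously: T_C = 438.8 N, T_D = 452.9 N.

T_D ≈ 453 N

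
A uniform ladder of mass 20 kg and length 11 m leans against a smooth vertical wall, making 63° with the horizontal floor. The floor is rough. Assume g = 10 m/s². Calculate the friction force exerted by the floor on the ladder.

Torques about the foot: N_wall · 11 sin 63° = 20×10×5.5 cos 63° → N_wall = 50.953 N.
ΣF_x = 0: f_floor = N_wall = 50.953 N.

f ≈ 51 N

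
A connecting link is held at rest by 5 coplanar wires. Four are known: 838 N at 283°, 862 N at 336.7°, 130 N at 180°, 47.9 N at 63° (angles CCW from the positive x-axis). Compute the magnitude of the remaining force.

Sum the known components: ΣF_x = 872 N, ΣF_y = -1115 N.
For equilibrium the remaining force must supply (−ΣF_x, −ΣF_y) = (-872, 1115) N.
Magnitude = √((-872)² + (1115)²) = 1415 N; direction = atan2(1115, -872) = 128.0°.

F ≈ 1420 N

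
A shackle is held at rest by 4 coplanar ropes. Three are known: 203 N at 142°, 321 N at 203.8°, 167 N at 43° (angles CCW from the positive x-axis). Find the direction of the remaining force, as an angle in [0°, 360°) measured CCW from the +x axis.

θ ≈ 342°

Sum the known components: ΣF_x = -331.5 N, ΣF_y = 109.3 N.
For equilibrium the remaining force must supply (−ΣF_x, −ΣF_y) = (331.5, -109.3) N.
Magnitude = √((331.5)² + (-109.3)²) = 349.1 N; direction = atan2(-109.3, 331.5) = 341.7°.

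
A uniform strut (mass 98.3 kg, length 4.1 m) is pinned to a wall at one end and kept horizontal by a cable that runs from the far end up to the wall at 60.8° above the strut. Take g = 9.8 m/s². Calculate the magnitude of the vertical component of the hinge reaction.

|H_y| ≈ 482 N

Take torques about the hinge: T sin 60.8° · 4.1 = 98.3×9.8×2.05 = 1974.8 N·m.
So T = 1974.8 / (0.8729 × 4.1) = 551.79 N.
ΣF_y = 0: H_y = (98.3×9.8) − T sin 60.8° = 963.34 − 481.67 = 481.67 N.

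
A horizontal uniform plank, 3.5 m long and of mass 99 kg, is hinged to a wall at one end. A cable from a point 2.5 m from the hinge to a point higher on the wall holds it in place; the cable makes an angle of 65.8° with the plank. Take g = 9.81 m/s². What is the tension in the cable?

T ≈ 745 N

Take torques about the hinge: T sin 65.8° · 2.5 = 99×9.81×1.75 = 1699.6 N·m.
So T = 1699.6 / (0.9121 × 2.5) = 745.33 N.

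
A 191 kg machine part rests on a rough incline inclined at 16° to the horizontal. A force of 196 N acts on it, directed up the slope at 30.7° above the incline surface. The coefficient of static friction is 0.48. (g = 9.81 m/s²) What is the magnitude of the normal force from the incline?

N ≈ 1700 N

Axes along / perpendicular to the incline. W sin 16° = 516.5 N down-slope; W cos 16° = 1801 N into the surface.
Perpendicular: N = W cos 16° − P sin 30.7° = 1801 − 100.1 = 1701 N.
Along incline: P cos 30.7° + f = W sin 16° (friction acts up-slope) → f = 516.5 − 168.5 = 347.9 N.
|f| = 347.9 N ≤ μN = 816.5 N, so the machine part is indeed static.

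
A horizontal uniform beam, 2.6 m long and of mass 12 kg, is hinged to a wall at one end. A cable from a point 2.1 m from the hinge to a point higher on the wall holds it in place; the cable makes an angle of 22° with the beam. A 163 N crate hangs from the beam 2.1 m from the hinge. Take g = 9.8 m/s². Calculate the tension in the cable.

Take torques about the hinge: T sin 22° · 2.1 = 12×9.8×1.3 + 163×2.1 = 495.18 N·m.
So T = 495.18 / (0.3746 × 2.1) = 629.46 N.

T ≈ 629 N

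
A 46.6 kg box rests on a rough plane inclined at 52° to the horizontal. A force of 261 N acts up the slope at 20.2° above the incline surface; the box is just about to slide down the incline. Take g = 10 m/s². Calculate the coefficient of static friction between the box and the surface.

μ ≈ 0.621

On the verge of sliding down the incline, friction is at its maximum μN and acts up the slope.
Perpendicular to incline: N = W cos 52° − P sin 20.2° = 286.9 − 90.12 = 196.8 N.
Along incline: P cos 20.2° + μN = W sin 52° → μ = (W sin 52° − P cos 20.2°) / N = 0.6213.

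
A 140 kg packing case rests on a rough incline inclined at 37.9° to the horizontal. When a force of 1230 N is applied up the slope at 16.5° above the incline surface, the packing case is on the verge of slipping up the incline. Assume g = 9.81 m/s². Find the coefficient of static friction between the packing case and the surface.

On the verge of sliding up the incline, friction is at its maximum μN and acts down the slope.
Perpendicular to incline: N = W cos 37.9° − P sin 16.5° = 1084 − 349.3 = 734.4 N.
Along incline: P cos 16.5° − μN = W sin 37.9° → μ = −(W sin 37.9° − P cos 16.5°) / N = 0.4571.

μ ≈ 0.457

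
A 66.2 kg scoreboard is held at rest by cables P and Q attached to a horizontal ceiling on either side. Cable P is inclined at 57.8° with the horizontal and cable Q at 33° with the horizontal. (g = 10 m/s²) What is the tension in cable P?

Weight W = 66.2 × 10 = 662 N acts straight down.
Horizontal: T_P cos 57.8° = T_Q cos 33°  →  T_Q = 0.6354 T_P.
Vertical: T_P sin 57.8° + T_Q sin 33° = 662.
Substituting the horizontal relation into the vertical equation gives 1.192 T_P = 662, so T_P = 555.3 N.

T_P ≈ 555 N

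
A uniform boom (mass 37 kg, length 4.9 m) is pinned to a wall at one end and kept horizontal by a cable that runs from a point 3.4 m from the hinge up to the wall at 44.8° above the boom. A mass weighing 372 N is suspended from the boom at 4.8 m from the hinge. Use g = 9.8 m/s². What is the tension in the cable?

Take torques about the hinge: T sin 44.8° · 3.4 = 37×9.8×2.45 + 372×4.8 = 2674 N·m.
So T = 2674 / (0.7046 × 3.4) = 1116.1 N.

T ≈ 1120 N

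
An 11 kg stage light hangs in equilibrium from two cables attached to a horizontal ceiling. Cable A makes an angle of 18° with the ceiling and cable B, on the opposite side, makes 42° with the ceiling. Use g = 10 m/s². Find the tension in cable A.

Weight W = 11 × 10 = 110 N acts straight down.
Horizontal: T_A cos 18° = T_B cos 42°  →  T_B = 1.28 T_A.
Vertical: T_A sin 18° + T_B sin 42° = 110.
Substituting the horizontal relation into the vertical equation gives 1.165 T_A = 110, so T_A = 94.39 N.

T_A ≈ 94.4 N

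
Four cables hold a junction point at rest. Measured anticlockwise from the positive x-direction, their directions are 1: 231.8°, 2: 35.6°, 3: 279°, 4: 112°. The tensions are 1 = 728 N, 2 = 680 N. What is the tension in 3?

T_3 ≈ 130 N

Resolve: ΣF_x = 728 cos 231.8° + 680 cos 35.6° + T_3 cos 279° + T_4 cos 112° = 0.
        ΣF_y = 728 sin 231.8° + 680 sin 35.6° + T_3 sin 279° + T_4 sin 112° = 0.
The known terms sum to (102.7, -176.3) N, so 0.1564 T_3 − 0.3746 T_4 = -102.7 and -0.9877 T_3 + 0.9272 T_4 = 176.3.
Solving simultaneously: T_3 = 129.8 N, T_4 = 328.4 N.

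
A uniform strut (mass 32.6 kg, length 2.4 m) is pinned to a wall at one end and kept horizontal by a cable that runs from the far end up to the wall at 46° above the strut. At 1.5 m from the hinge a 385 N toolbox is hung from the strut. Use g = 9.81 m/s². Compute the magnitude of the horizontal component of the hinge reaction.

Take torques about the hinge: T sin 46° · 2.4 = 32.6×9.81×1.2 + 385×1.5 = 961.27 N·m.
So T = 961.27 / (0.7193 × 2.4) = 556.8 N.
ΣF_x = 0: H_x = T cos 46° = 386.79 N.

H_x ≈ 387 N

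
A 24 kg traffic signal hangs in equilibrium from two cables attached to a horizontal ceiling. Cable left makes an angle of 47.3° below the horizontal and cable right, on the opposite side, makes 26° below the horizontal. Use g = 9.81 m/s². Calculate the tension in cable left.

Weight W = 24 × 9.81 = 235.4 N acts straight down.
Horizontal: T_left cos 47.3° = T_right cos 26°  →  T_right = 0.7545 T_left.
Vertical: T_left sin 47.3° + T_right sin 26° = 235.4.
Substituting the horizontal relation into the vertical equation gives 1.066 T_left = 235.4, so T_left = 220.9 N.

T_left ≈ 221 N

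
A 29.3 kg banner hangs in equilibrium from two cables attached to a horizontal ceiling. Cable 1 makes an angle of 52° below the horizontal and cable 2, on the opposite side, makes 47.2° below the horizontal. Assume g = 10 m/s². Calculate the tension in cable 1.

Weight W = 29.3 × 10 = 293 N acts straight down.
Horizontal: T_1 cos 52° = T_2 cos 47.2°  →  T_2 = 0.9061 T_1.
Vertical: T_1 sin 52° + T_2 sin 47.2° = 293.
Substituting the horizontal relation into the vertical equation gives 1.453 T_1 = 293, so T_1 = 201.7 N.

T_1 ≈ 202 N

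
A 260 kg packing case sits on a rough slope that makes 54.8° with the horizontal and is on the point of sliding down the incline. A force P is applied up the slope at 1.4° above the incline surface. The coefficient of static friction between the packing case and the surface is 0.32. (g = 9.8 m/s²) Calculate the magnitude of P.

On the verge of sliding down the incline, friction equals μN and acts up the slope.
Perpendicular: N + P sin 1.4° = W cos 54.8° = 1469 N.
Along incline: P cos 1.4° + μN = W sin 54.8° with W sin 54.8° = 2082 N.
Solving the pair for P and N: P = 1625 N, N = 1429 N (and f = μN = 457.3 N).

P ≈ 1630 N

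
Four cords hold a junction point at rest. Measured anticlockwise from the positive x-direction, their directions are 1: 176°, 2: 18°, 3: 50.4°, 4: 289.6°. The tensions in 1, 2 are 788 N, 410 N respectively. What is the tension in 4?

Resolve: ΣF_x = 788 cos 176° + 410 cos 18° + T_3 cos 50.4° + T_4 cos 289.6° = 0.
        ΣF_y = 788 sin 176° + 410 sin 18° + T_3 sin 50.4° + T_4 sin 289.6° = 0.
The known terms sum to (-396.1, 181.7) N, so 0.6374 T_3 + 0.3355 T_4 = 396.1 and 0.7705 T_3 − 0.9421 T_4 = -181.7.
Solving simultaneously: T_3 = 363.5 N, T_4 = 490.2 N.

T_4 ≈ 490 N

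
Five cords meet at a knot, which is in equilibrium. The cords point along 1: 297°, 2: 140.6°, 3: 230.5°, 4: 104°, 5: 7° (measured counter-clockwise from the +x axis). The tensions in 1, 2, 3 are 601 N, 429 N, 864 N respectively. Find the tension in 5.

Resolve: ΣF_x = 601 cos 297° + 429 cos 140.6° + 864 cos 230.5° + T_4 cos 104° + T_5 cos 7° = 0.
        ΣF_y = 601 sin 297° + 429 sin 140.6° + 864 sin 230.5° + T_4 sin 104° + T_5 sin 7° = 0.
The known terms sum to (-608.2, -929.9) N, so -0.2419 T_4 + 0.9925 T_5 = 608.2 and 0.9703 T_4 + 0.1219 T_5 = 929.9.
Solving simultaneously: T_4 = 855.2 N, T_5 = 821.2 N.

T_5 ≈ 821 N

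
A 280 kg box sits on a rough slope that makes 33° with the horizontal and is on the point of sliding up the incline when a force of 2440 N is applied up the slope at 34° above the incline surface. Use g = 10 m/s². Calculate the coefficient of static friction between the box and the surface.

On the verge of sliding up the incline, friction is at its maximum μN and acts down the slope.
Perpendicular to incline: N = W cos 33° − P sin 34° = 2348 − 1364 = 983.8 N.
Along incline: P cos 34° − μN = W sin 33° → μ = −(W sin 33° − P cos 34°) / N = 0.506.

μ ≈ 0.506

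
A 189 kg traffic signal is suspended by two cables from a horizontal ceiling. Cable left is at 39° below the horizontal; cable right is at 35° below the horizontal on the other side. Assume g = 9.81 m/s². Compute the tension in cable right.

Weight W = 189 × 9.81 = 1854 N acts straight down.
Horizontal: T_left cos 39° = T_right cos 35°  →  T_left = 1.054 T_right.
Vertical: T_left sin 39° + T_right sin 35° = 1854.
Substituting the horizontal relation into the vertical equation gives 1.237 T_right = 1854, so T_right = 1499 N.

T_right ≈ 1500 N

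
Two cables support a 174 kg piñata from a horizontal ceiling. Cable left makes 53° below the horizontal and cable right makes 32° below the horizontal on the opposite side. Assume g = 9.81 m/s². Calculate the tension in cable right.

T_right ≈ 1030 N

Weight W = 174 × 9.81 = 1707 N acts straight down.
Horizontal: T_left cos 53° = T_right cos 32°  →  T_left = 1.409 T_right.
Vertical: T_left sin 53° + T_right sin 32° = 1707.
Substituting the horizontal relation into the vertical equation gives 1.655 T_right = 1707, so T_right = 1031 N.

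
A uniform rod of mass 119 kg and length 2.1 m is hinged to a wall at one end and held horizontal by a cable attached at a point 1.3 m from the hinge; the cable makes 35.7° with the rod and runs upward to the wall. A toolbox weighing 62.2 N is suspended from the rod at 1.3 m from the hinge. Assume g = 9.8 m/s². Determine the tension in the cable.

Take torques about the hinge: T sin 35.7° · 1.3 = 119×9.8×1.05 + 62.2×1.3 = 1305.4 N·m.
So T = 1305.4 / (0.5835 × 1.3) = 1720.8 N.

T ≈ 1720 N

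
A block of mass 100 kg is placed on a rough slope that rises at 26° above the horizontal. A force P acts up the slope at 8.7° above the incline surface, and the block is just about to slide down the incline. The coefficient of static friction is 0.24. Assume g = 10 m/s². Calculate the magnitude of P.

P ≈ 234 N

On the verge of sliding down the incline, friction equals μN and acts up the slope.
Perpendicular: N + P sin 8.7° = W cos 26° = 898.8 N.
Along incline: P cos 8.7° + μN = W sin 26° with W sin 26° = 438.4 N.
Solving the pair for P and N: P = 233.8 N, N = 863.4 N (and f = μN = 207.2 N).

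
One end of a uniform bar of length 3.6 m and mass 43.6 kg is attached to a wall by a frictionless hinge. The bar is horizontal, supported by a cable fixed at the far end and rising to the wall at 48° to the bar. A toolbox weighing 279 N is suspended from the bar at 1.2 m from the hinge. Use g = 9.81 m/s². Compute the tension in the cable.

Take torques about the hinge: T sin 48° · 3.6 = 43.6×9.81×1.8 + 279×1.2 = 1104.7 N·m.
So T = 1104.7 / (0.7431 × 3.6) = 412.92 N.

T ≈ 413 N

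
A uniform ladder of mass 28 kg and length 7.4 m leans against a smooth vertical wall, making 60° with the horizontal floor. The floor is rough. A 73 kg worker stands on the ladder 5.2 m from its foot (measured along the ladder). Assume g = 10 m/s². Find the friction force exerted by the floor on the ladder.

f ≈ 377 N

Torques about the foot: N_wall · 7.4 sin 60° = 28×10×3.7 cos 60° + 73×10×5.2 cos 60° → N_wall = 376.99 N.
ΣF_x = 0: f_floor = N_wall = 376.99 N.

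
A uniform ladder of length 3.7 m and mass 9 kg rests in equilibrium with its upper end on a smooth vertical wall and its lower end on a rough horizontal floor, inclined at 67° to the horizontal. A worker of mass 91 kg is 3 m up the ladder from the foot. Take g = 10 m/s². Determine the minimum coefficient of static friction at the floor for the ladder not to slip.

ΣF_y = 0: N_floor = 9×10 + 91×10 = 1000 N.
Torques about the foot: N_wall · 3.7 sin 67° = 9×10×1.85 cos 67° + 91×10×3 cos 67° → N_wall = 332.29 N.
ΣF_x = 0: f_floor = N_wall = 332.29 N.
μ_min = f_floor / N_floor = 332.29 / 1000 = 0.3323.

μ_min ≈ 0.332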